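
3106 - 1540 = 1566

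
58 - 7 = 51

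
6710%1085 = 200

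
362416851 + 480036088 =842452939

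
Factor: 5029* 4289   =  47^1*107^1*4289^1 = 21569381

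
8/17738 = 4/8869 = 0.00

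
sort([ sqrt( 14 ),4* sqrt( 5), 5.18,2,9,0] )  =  [0, 2, sqrt( 14 ),5.18, 4*sqrt( 5 ), 9 ]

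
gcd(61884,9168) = 2292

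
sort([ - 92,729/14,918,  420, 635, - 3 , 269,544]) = [  -  92, - 3, 729/14,269, 420, 544, 635, 918]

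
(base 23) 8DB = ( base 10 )4542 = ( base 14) 1926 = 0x11BE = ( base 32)4du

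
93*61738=5741634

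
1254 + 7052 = 8306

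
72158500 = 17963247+54195253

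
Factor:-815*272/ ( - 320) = 2^(-2)*17^1*163^1 = 2771/4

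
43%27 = 16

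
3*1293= 3879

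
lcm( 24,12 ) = 24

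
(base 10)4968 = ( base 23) 990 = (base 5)124333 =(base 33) 4II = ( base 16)1368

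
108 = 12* 9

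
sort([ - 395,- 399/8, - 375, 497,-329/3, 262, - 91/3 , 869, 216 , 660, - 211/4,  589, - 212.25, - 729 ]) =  [ - 729, - 395, - 375, - 212.25,  -  329/3, - 211/4 , -399/8,-91/3, 216, 262,  497, 589, 660,869 ]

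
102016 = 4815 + 97201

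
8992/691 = 13  +  9/691 = 13.01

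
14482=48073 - 33591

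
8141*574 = 4672934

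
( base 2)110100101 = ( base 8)645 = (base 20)111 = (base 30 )E1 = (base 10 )421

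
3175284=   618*5138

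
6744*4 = 26976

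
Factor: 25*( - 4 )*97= - 2^2*5^2 *97^1=-9700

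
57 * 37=2109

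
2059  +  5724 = 7783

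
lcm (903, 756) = 32508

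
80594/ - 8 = -40297/4 = - 10074.25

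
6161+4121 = 10282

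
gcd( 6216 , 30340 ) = 148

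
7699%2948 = 1803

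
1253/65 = 1253/65 = 19.28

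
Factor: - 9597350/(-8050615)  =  2^1 * 5^1*7^1*17^1*1613^1*1610123^ (-1)=1919470/1610123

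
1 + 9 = 10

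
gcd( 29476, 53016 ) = 4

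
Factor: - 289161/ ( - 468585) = 361/585 = 3^( - 2 )*5^(  -  1 )*13^( - 1)*19^2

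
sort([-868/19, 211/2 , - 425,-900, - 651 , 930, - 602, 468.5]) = [ - 900 , -651,-602, -425,-868/19,211/2, 468.5 , 930]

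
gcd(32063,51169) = 1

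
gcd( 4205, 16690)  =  5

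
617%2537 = 617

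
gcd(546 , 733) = 1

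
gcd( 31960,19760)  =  40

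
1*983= 983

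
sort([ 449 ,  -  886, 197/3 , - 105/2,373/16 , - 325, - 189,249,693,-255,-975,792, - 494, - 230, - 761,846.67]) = [- 975, - 886, - 761,- 494, - 325, - 255, - 230, - 189, - 105/2,373/16,197/3, 249, 449,  693,792,846.67 ]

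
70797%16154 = 6181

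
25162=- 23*( - 1094 ) 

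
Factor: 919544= 2^3 * 137^1*839^1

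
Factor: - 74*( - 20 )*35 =51800 = 2^3 *5^2*7^1*37^1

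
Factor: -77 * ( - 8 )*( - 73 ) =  - 44968 = - 2^3 * 7^1*11^1*73^1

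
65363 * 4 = 261452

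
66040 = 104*635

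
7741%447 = 142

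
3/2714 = 3/2714 = 0.00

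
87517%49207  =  38310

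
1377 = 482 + 895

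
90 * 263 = 23670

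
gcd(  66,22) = 22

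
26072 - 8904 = 17168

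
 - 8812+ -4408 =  - 13220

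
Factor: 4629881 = 31^1 *149351^1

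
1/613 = 1/613 = 0.00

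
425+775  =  1200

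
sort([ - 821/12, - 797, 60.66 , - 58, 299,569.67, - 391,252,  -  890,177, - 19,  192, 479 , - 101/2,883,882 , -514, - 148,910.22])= [ - 890, - 797, - 514, - 391, - 148 ,  -  821/12,-58 ,-101/2, - 19, 60.66,177,192, 252,299 , 479,569.67 , 882,883, 910.22 ] 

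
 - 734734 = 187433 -922167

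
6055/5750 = 1 + 61/1150 = 1.05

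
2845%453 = 127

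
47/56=47/56 = 0.84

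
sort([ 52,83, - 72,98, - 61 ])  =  [ - 72 , - 61,52,83,  98]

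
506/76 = 6  +  25/38 = 6.66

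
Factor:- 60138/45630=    - 3^(- 1 ) * 5^(-1)* 13^( - 1 ) *257^1 = - 257/195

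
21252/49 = 433 + 5/7 = 433.71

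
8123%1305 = 293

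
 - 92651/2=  - 46326+1/2 = - 46325.50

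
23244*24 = 557856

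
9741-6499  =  3242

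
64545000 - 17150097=47394903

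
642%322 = 320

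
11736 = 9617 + 2119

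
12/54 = 2/9 = 0.22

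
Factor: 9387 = 3^2 * 7^1 * 149^1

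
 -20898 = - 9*2322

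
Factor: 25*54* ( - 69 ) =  - 93150 = - 2^1 * 3^4*5^2*23^1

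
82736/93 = 82736/93 = 889.63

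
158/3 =52+2/3  =  52.67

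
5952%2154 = 1644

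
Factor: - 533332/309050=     -  302/175 = -2^1*5^(  -  2)*7^( - 1 )*151^1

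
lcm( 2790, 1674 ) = 8370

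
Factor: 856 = 2^3*107^1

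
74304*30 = 2229120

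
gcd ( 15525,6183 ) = 27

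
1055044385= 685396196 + 369648189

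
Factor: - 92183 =-7^1*13^1*1013^1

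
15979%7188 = 1603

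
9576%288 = 72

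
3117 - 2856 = 261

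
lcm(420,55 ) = 4620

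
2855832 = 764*3738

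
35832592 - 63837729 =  - 28005137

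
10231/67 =10231/67  =  152.70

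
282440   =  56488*5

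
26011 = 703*37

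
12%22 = 12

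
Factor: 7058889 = 3^2*784321^1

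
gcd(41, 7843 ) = 1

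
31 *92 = 2852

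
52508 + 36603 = 89111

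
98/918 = 49/459  =  0.11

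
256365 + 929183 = 1185548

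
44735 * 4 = 178940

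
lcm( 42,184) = 3864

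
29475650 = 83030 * 355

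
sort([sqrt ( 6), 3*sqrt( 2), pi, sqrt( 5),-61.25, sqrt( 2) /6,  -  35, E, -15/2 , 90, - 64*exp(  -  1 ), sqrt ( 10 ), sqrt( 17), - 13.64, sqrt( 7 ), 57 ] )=[ - 61.25, - 35, - 64*exp( - 1),-13.64,-15/2, sqrt(2)/6, sqrt( 5),sqrt( 6 ) , sqrt(7 ),  E, pi,sqrt(10) , sqrt ( 17), 3*sqrt ( 2), 57, 90 ] 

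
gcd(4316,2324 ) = 332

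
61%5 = 1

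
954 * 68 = 64872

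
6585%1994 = 603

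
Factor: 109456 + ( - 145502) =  - 36046 = -2^1*67^1*269^1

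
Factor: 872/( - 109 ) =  - 8 = - 2^3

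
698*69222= 48316956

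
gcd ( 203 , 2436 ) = 203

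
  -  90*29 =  - 2610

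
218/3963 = 218/3963 = 0.06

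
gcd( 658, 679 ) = 7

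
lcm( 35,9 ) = 315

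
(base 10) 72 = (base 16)48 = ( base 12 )60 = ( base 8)110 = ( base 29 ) 2e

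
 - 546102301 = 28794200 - 574896501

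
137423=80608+56815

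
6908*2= 13816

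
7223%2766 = 1691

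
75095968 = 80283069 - 5187101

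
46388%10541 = 4224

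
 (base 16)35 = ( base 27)1Q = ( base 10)53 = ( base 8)65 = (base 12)45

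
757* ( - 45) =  - 34065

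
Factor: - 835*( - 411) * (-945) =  - 3^4*5^2 *7^1*137^1*167^1 = - 324309825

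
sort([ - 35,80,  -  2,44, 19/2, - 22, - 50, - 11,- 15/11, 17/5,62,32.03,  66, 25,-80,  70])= [ - 80, - 50, -35, - 22, - 11,-2, - 15/11, 17/5,  19/2, 25,32.03, 44, 62,  66, 70 , 80] 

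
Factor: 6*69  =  2^1*3^2*23^1 = 414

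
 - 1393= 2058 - 3451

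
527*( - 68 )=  - 35836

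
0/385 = 0 = 0.00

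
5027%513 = 410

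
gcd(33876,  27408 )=12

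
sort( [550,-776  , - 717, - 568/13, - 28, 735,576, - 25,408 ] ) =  [ - 776, - 717, - 568/13, - 28, - 25, 408, 550, 576,735 ] 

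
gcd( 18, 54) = 18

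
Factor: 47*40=1880 = 2^3*5^1*47^1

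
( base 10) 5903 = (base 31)64D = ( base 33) 5dt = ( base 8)13417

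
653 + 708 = 1361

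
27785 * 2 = 55570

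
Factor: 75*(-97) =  - 7275 = -  3^1*5^2*97^1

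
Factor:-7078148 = -2^2*7^4*11^1* 67^1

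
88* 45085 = 3967480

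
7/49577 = 7/49577 = 0.00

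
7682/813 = 9+365/813 = 9.45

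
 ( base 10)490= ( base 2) 111101010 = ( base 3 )200011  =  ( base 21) 127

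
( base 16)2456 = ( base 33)8ht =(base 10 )9302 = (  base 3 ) 110202112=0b10010001010110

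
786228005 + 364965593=1151193598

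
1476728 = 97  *15224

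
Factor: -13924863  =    -  3^2 * 1547207^1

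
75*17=1275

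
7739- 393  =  7346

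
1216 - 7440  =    -  6224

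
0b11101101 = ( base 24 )9l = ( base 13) 153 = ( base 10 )237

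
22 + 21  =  43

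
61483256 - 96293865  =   - 34810609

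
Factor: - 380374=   -  2^1 * 23^1*8269^1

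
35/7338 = 35/7338 = 0.00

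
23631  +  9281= 32912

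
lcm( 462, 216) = 16632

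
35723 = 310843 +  - 275120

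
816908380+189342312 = 1006250692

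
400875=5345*75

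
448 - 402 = 46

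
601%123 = 109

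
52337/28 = 52337/28 = 1869.18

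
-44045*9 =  - 396405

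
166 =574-408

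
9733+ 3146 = 12879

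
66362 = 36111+30251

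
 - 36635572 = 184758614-221394186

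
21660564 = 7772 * 2787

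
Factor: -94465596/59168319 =-31488532/19722773 = - 2^2*7^( - 1) *227^1*34679^1* 2817539^(-1 )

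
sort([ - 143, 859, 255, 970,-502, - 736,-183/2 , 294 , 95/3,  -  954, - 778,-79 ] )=[ - 954, -778, - 736, - 502, - 143, - 183/2,  -  79, 95/3, 255, 294, 859,  970]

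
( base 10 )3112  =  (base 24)59G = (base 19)8bf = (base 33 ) 2sa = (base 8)6050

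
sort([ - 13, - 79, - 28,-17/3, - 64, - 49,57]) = [-79, - 64,-49, - 28, - 13, -17/3,57] 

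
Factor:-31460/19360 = -2^(-3) * 13^1 = - 13/8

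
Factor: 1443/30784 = 2^( - 6 )*3^1 = 3/64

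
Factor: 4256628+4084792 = 2^2 *5^1*59^1*7069^1= 8341420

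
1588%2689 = 1588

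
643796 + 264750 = 908546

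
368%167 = 34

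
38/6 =19/3=6.33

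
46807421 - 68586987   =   - 21779566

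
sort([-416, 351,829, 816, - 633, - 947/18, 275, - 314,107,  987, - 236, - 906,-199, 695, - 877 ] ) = [ - 906, - 877, - 633, - 416, - 314, - 236, - 199, - 947/18, 107, 275, 351, 695,816, 829, 987]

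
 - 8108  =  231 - 8339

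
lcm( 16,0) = 0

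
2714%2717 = 2714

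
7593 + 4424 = 12017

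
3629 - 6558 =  - 2929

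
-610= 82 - 692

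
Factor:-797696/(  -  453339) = 2^10* 3^(-2 )*17^(- 1)*19^1*41^1*2963^(-1)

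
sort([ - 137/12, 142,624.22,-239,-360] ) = [  -  360, - 239,- 137/12,142, 624.22 ]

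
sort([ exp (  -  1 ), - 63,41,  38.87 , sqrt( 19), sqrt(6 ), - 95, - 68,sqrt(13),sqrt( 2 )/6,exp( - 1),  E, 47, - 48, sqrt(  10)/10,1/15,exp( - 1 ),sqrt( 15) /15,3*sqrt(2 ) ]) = [ - 95,  -  68, -63 , - 48,1/15,  sqrt( 2)/6 , sqrt( 15 )/15 , sqrt(10 )/10,exp( - 1) , exp(-1),exp(  -  1 ), sqrt ( 6 ) , E,sqrt( 13 ),3*sqrt(2 ),sqrt( 19),38.87,41,47 ] 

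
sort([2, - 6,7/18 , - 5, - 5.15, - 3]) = [ - 6, - 5.15, - 5,-3,7/18,2] 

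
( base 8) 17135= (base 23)EFM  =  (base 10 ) 7773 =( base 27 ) aho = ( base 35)6C3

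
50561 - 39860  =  10701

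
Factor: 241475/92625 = 3^ ( - 1) * 5^ ( -1 )*19^(- 1 )*743^1 = 743/285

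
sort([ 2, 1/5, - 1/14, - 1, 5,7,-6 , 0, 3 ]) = [ - 6, - 1 , - 1/14, 0  ,  1/5 , 2, 3, 5,7]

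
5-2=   3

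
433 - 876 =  - 443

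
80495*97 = 7808015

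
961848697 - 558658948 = 403189749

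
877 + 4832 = 5709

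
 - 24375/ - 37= 24375/37 = 658.78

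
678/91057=678/91057 = 0.01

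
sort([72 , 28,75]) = [28, 72, 75] 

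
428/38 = 11+5/19 = 11.26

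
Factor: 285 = 3^1* 5^1*19^1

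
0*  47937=0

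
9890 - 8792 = 1098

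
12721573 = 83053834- 70332261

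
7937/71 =111+56/71 = 111.79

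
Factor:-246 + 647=401^1 = 401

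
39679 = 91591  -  51912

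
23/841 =23/841  =  0.03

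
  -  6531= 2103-8634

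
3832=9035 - 5203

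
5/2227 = 5/2227 = 0.00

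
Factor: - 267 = -3^1 * 89^1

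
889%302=285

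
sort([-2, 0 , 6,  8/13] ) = [ - 2, 0,  8/13,6] 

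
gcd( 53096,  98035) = 1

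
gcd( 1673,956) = 239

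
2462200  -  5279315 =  - 2817115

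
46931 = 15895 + 31036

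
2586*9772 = 25270392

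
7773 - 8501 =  - 728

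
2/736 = 1/368=0.00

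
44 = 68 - 24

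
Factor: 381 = 3^1*127^1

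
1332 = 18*74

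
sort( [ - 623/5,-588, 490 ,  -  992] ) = [ - 992, - 588,-623/5,490] 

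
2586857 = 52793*49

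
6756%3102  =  552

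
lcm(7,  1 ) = 7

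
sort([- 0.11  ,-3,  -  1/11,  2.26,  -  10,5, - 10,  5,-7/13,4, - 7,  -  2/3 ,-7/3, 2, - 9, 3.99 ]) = [-10, - 10, - 9,-7, - 3, - 7/3,  -  2/3 , - 7/13 , - 0.11, - 1/11, 2,  2.26, 3.99,4, 5,  5 ]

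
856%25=6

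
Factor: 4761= 3^2 * 23^2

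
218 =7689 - 7471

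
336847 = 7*48121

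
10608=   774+9834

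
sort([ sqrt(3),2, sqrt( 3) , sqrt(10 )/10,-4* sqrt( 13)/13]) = [-4 * sqrt(13)/13,sqrt( 10)/10, sqrt (3) , sqrt( 3 ),  2] 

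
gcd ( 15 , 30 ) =15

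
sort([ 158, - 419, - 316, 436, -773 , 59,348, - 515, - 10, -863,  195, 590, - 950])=[ - 950, - 863, - 773, - 515, - 419, - 316, - 10, 59, 158, 195, 348, 436,  590]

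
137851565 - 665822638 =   -  527971073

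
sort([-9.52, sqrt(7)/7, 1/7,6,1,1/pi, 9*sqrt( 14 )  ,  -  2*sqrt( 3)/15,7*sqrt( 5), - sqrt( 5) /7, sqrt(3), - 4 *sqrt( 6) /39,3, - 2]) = [ - 9.52, - 2, - sqrt( 5)/7,-4 * sqrt( 6) /39,-2*sqrt( 3 )/15,1/7,1/pi,  sqrt(7 )/7,1,sqrt(3),3,6, 7* sqrt(5), 9*sqrt( 14 )]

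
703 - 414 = 289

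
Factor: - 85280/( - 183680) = 2^( - 2)*7^( -1 ) * 13^1 = 13/28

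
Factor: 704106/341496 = 767/372 = 2^( - 2)*3^(-1 )*13^1*31^(- 1)*59^1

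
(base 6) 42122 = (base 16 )1622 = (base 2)1011000100010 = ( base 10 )5666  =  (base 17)12a5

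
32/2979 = 32/2979   =  0.01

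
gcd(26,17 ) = 1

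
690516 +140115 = 830631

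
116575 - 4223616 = -4107041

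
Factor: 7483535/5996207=5^1*7^( - 1 )*149^( - 1) * 5749^ ( - 1) * 1496707^1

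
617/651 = 617/651  =  0.95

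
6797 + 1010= 7807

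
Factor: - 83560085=  -  5^1*7^1*2387431^1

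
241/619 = 241/619= 0.39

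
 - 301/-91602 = 43/13086  =  0.00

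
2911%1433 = 45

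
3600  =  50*72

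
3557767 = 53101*67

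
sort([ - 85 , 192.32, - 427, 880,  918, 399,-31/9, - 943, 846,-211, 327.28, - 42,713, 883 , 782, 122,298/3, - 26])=[  -  943,-427, - 211,-85,-42,  -  26,-31/9,298/3 , 122 , 192.32, 327.28, 399, 713, 782, 846, 880, 883, 918 ] 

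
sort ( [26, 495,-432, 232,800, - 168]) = [ - 432,-168,26,  232, 495, 800] 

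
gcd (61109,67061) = 1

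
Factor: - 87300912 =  - 2^4*3^1 * 1818769^1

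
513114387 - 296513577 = 216600810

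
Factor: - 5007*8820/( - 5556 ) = 3680145/463 = 3^2*5^1*7^2*463^ ( - 1 )*1669^1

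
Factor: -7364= - 2^2*7^1*263^1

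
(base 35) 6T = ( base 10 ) 239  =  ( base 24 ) 9n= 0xef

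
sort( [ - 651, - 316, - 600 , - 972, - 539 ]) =[  -  972, - 651, - 600, - 539, - 316]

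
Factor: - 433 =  - 433^1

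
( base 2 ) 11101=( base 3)1002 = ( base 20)19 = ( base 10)29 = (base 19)1a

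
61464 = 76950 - 15486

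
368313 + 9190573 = 9558886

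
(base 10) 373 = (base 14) 1c9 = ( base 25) EN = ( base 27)dm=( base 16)175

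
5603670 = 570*9831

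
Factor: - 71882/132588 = - 283/522 = - 2^(-1 )*3^( - 2)*29^(  -  1 ) * 283^1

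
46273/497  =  46273/497= 93.10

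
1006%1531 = 1006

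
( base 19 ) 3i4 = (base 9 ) 1857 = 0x595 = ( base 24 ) 2bd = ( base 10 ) 1429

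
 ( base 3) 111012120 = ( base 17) 1g55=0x259b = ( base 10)9627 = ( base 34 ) 8b5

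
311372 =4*77843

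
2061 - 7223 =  - 5162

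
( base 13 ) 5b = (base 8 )114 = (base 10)76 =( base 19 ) 40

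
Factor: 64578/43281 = 2^1*3^( - 2)*7^ ( - 1)*47^1 = 94/63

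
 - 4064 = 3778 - 7842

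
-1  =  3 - 4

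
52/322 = 26/161 = 0.16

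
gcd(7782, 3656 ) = 2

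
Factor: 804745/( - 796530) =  - 160949/159306 = - 2^ ( - 1)*3^ (-1)*7^(-1) *19^1*43^1 * 197^1 *3793^(  -  1)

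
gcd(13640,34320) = 440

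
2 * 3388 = 6776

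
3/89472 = 1/29824=0.00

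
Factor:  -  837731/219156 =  - 2^( - 2 )*3^( - 1 ) *7^( - 1) * 2609^ ( - 1)*837731^1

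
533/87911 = 533/87911 = 0.01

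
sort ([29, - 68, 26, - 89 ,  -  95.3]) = [ - 95.3, - 89,- 68 , 26,29]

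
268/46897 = 268/46897 =0.01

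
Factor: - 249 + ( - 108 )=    - 357 =- 3^1*7^1*17^1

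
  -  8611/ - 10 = 8611/10 = 861.10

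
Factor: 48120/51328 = 15/16 =2^(-4 )  *  3^1 * 5^1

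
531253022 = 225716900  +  305536122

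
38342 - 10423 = 27919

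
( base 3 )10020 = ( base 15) 5C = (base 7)153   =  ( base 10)87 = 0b1010111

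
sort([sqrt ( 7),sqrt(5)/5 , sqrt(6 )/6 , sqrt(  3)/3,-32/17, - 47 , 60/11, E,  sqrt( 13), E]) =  [ - 47, - 32/17,sqrt(6) /6 , sqrt( 5 )/5, sqrt( 3) /3,sqrt( 7 ), E,E , sqrt (13), 60/11 ] 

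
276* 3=828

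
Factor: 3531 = 3^1*11^1*107^1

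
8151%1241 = 705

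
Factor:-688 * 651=- 2^4 * 3^1*7^1*31^1*43^1= -447888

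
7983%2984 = 2015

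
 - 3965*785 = -3112525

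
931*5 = 4655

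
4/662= 2/331 = 0.01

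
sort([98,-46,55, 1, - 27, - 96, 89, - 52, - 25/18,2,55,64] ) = [ - 96, - 52, - 46 , - 27, - 25/18 , 1,2,55, 55, 64,89,98 ]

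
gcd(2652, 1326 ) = 1326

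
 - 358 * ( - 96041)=34382678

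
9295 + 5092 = 14387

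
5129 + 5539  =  10668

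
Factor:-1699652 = -2^2*424913^1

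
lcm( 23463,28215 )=2228985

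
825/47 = 17 + 26/47= 17.55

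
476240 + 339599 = 815839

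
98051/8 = 12256+3/8 = 12256.38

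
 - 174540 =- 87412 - 87128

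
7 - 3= 4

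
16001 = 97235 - 81234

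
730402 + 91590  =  821992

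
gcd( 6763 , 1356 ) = 1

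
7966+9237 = 17203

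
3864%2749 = 1115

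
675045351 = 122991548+552053803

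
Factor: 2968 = 2^3*7^1*53^1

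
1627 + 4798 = 6425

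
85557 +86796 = 172353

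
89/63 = 89/63 =1.41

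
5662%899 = 268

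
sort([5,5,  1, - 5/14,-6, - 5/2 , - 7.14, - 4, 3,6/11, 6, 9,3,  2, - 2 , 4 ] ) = [ - 7.14  , - 6, -4, - 5/2 ,  -  2, - 5/14,6/11,1 , 2, 3, 3 , 4,  5, 5,  6,  9] 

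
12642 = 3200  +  9442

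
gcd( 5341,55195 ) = 7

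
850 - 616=234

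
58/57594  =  1/993 =0.00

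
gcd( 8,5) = 1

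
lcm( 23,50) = 1150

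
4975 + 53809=58784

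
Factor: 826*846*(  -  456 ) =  -318650976 = - 2^5*3^3*7^1*19^1*47^1*59^1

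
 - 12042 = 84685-96727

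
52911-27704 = 25207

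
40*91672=3666880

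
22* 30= 660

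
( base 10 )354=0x162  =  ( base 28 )CI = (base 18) 11C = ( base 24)ei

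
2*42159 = 84318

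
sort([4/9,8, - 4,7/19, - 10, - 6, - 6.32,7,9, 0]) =[ - 10, - 6.32 ,-6, - 4, 0,7/19,  4/9 , 7,8,9]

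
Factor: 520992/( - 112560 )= - 2^1*3^4*5^( - 1 )*7^(-1) = - 162/35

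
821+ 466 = 1287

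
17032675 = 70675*241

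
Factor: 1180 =2^2*5^1*59^1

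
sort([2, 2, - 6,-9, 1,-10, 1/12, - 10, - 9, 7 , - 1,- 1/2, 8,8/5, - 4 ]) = [ - 10,-10,- 9,-9, - 6, - 4, - 1, - 1/2, 1/12, 1,8/5, 2, 2, 7,8]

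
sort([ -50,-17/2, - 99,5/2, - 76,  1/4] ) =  [ - 99, - 76, - 50,- 17/2,  1/4  ,  5/2]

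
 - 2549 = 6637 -9186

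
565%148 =121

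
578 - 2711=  - 2133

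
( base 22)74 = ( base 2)10011110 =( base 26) 62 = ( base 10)158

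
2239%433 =74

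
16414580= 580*28301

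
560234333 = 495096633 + 65137700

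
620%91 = 74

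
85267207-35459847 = 49807360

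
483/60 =161/20 = 8.05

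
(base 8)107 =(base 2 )1000111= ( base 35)21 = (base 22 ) 35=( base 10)71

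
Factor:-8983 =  - 13^1 *691^1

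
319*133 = 42427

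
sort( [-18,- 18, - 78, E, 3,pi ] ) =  [- 78, - 18, - 18, E, 3,pi]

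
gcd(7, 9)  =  1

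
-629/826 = - 1 +197/826 = - 0.76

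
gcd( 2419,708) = 59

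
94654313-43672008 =50982305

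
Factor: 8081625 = 3^1 * 5^3*23^1 * 937^1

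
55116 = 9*6124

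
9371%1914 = 1715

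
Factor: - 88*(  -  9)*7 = 2^3*3^2  *  7^1*  11^1 = 5544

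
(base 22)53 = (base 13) 89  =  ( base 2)1110001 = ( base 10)113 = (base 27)45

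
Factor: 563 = 563^1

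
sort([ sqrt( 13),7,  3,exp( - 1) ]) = [exp( - 1 ), 3,  sqrt(13),7 ] 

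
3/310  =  3/310  =  0.01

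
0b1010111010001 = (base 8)12721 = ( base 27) 7hn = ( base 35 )4jk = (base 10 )5585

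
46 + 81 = 127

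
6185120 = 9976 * 620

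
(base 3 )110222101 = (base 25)F3A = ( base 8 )22364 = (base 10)9460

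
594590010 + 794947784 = 1389537794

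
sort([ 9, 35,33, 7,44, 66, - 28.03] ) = [ - 28.03, 7, 9,  33,35,  44,66 ] 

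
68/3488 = 17/872=0.02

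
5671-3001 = 2670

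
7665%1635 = 1125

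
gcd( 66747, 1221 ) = 3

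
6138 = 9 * 682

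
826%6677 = 826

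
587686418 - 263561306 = 324125112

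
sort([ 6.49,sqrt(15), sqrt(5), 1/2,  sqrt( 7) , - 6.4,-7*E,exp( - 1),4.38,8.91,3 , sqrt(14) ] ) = [ - 7*E, - 6.4,exp ( - 1),1/2,sqrt( 5),sqrt(7) , 3, sqrt( 14 ),sqrt (15),4.38, 6.49, 8.91] 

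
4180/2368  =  1 + 453/592=1.77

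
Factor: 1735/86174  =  2^( - 1 )*5^1*11^( - 1) * 347^1 * 3917^( - 1) 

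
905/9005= 181/1801 = 0.10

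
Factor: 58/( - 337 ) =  - 2^1*29^1*337^(-1 ) 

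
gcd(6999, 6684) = 3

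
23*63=1449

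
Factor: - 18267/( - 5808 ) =2^(-4 ) * 11^(-2 )*6089^1=6089/1936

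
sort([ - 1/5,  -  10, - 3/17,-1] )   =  [ - 10, - 1, - 1/5, - 3/17 ] 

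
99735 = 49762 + 49973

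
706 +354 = 1060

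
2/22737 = 2/22737  =  0.00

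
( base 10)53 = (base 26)21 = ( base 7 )104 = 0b110101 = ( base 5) 203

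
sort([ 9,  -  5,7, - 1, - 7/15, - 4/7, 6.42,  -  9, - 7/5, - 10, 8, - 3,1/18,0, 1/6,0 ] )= [ - 10, - 9,-5,-3, - 7/5, - 1 , - 4/7,  -  7/15,0,0,1/18,1/6,  6.42,7,8, 9 ] 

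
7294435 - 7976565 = -682130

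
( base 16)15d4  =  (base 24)9gk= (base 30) 668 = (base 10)5588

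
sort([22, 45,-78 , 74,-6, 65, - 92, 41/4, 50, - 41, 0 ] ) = [ - 92, - 78, - 41, -6 , 0,41/4,22, 45,50,  65,74 ] 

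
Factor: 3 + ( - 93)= - 90 = - 2^1*3^2*5^1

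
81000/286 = 283 + 31/143 =283.22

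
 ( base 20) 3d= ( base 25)2n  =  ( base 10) 73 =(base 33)27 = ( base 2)1001001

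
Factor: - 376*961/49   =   - 361336/49= - 2^3*7^( -2 )*31^2*47^1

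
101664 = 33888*3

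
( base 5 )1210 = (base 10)180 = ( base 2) 10110100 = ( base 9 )220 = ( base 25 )75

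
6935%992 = 983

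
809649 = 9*89961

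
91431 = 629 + 90802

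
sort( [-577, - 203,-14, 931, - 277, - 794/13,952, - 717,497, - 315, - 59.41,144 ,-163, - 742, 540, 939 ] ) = [ - 742,  -  717, - 577, -315, - 277, - 203, - 163, - 794/13, - 59.41, - 14, 144,497,540, 931,939, 952]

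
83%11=6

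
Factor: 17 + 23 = 40= 2^3*5^1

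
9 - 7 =2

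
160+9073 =9233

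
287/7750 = 287/7750  =  0.04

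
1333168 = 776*1718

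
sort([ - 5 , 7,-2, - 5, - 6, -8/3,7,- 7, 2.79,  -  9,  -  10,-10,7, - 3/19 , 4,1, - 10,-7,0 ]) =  [ - 10,- 10, -10, - 9,-7,  -  7,- 6,- 5, - 5,-8/3,-2,-3/19 , 0,1, 2.79,4 , 7, 7,  7]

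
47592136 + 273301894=320894030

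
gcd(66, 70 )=2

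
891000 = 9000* 99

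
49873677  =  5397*9241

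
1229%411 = 407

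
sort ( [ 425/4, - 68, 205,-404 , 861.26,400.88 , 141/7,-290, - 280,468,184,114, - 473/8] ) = [ - 404, - 290,-280, - 68, - 473/8, 141/7,425/4,114,184,205, 400.88,468, 861.26 ]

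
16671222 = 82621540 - 65950318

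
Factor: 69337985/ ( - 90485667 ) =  - 3^ ( - 6 )*5^1 * 17^1 * 23^1 * 29^1 * 1223^1*124123^(-1)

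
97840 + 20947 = 118787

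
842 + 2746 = 3588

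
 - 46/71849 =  - 1+71803/71849 = -0.00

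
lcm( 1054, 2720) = 84320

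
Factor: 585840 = 2^4*3^1*5^1*2441^1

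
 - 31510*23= -724730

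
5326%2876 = 2450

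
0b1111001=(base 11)100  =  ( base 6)321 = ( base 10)121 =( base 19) 67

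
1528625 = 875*1747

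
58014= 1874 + 56140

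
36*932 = 33552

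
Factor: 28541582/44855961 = 2^1*3^(-1)*2039^( - 1 )*7333^ (-1)*14270791^1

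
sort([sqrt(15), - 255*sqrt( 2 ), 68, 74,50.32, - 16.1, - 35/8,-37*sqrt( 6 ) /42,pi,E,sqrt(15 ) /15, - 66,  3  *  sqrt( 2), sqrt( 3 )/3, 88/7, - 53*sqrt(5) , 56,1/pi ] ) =[ - 255*sqrt( 2), - 53*sqrt( 5 ), - 66, - 16.1, - 35/8, - 37*sqrt(6)/42,sqrt( 15 )/15,1/pi, sqrt(3 )/3, E, pi, sqrt( 15), 3*sqrt( 2), 88/7,50.32,56,  68,  74 ] 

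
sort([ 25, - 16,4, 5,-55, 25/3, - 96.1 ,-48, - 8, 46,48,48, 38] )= [ - 96.1, - 55,-48, - 16, - 8, 4, 5, 25/3, 25, 38, 46,48,  48 ]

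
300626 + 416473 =717099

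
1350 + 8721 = 10071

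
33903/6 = 11301/2 =5650.50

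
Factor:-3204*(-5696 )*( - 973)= - 2^8*3^2*7^1*89^2*139^1 = - 17757234432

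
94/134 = 47/67 =0.70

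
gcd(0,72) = 72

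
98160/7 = 14022 + 6/7=14022.86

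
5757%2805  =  147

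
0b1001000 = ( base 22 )36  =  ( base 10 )72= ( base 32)28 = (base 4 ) 1020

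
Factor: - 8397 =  -3^3*311^1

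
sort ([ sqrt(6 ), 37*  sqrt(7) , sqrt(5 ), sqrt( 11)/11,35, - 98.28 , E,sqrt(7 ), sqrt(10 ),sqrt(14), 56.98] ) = [ - 98.28, sqrt( 11)/11, sqrt(5), sqrt(6 ),sqrt(7), E, sqrt(10),sqrt( 14),35, 56.98 , 37*sqrt(7)]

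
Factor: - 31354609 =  -11^2*13^1*31^1*643^1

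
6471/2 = 3235 + 1/2=3235.50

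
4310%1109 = 983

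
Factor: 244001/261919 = 463/497=7^( - 1 )*71^ (- 1 )*463^1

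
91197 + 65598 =156795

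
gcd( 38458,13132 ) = 938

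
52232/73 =715 + 37/73 = 715.51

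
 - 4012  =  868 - 4880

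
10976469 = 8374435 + 2602034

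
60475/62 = 975+25/62 = 975.40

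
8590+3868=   12458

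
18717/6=6239/2 = 3119.50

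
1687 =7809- 6122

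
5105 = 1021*5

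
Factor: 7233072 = 2^4*3^1*7^1*11^1*19^1*103^1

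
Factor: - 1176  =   - 2^3*3^1*7^2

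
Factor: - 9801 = - 3^4*11^2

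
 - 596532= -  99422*6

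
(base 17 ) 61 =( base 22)4F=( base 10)103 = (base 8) 147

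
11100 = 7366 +3734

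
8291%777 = 521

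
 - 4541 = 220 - 4761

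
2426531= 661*3671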